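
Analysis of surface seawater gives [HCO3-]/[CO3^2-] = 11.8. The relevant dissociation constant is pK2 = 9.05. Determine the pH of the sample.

pH = 7.98

From K2 = [H⁺][CO3^2-]/[HCO3-]:  pH = pK2 − log₁₀([HCO3-]/[CO3^2-])
log₁₀(11.8) = +1.072
pH = 9.05 − (+1.072) = 7.98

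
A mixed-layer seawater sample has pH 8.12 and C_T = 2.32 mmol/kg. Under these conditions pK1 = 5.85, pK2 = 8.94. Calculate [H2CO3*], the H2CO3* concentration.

α₀ = 1 / (1 + K1/[H⁺] + K1K2/[H⁺]²) = 1 / (1 + 10^+2.27 + 10^+1.45)
   = 1 / (1 + 186.21 + 28.184) = 1/215.39 = 0.004643
[CO2*] = α₀ × DIC = 0.004643 × 2.32 = 0.0108 mmol/kg = 10.8 μmol/kg

[CO2*] = 10.8 μmol/kg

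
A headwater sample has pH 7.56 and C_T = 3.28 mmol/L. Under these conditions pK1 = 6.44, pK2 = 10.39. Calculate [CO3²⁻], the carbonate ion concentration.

α₂ = 1 / (1 + [H⁺]/K2 + [H⁺]²/(K1K2)) = 1 / (1 + 10^+2.83 + 10^+1.71)
   = 1 / (1 + 676.08 + 51.286) = 1/728.37 = 0.001373
[CO3²⁻] = α₂ × DIC = 0.001373 × 3.28 = 0.00450 mmol/L = 4.50 μmol/L

[CO3²⁻] = 4.50 μmol/L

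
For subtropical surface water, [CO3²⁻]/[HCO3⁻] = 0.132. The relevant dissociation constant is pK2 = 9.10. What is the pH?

From K2 = [H⁺][CO3²⁻]/[HCO3⁻]:  pH = pK2 + log₁₀([CO3²⁻]/[HCO3⁻])
log₁₀(0.132) = -0.879
pH = 9.10 + (-0.879) = 8.22

pH = 8.22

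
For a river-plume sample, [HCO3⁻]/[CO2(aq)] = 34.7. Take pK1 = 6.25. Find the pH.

From K1 = [H⁺][HCO3⁻]/[CO2(aq)]:  pH = pK1 + log₁₀([HCO3⁻]/[CO2(aq)])
log₁₀(34.7) = +1.540
pH = 6.25 + (+1.540) = 7.79

pH = 7.79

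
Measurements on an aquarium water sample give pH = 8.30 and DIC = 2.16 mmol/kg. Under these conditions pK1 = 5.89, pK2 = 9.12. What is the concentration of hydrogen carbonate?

[HCO3⁻] = 1.87 mmol/kg

α₁ = 1 / (1 + [H⁺]/K1 + K2/[H⁺]) = 1 / (1 + 10^-2.41 + 10^-0.82)
   = 1 / (1 + 0.0038905 + 0.15136) = 1/1.1552 = 0.8656
[HCO3⁻] = α₁ × DIC = 0.8656 × 2.16 = 1.87 mmol/kg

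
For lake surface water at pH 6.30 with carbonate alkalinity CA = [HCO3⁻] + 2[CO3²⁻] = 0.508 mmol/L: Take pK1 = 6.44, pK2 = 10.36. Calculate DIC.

CA = [HCO3⁻] + 2[CO3²⁻] = (α₁ + 2α₂)·DIC
At pH 6.30: [H⁺]/K1 = 10^0.14 = 1.3804, K2/[H⁺] = 10^-4.06 = 8.7096×10^-5
α₁ = 1/(1 + 1.3804 + 8.7096×10^-5) = 1/2.3805 = 0.4201; α₂ = α₁·K2/[H⁺] = 3.659×10^-5
α₁ + 2α₂ = 0.4202
DIC = CA / (α₁ + 2α₂) = 0.508 / 0.4202 = 1.21 mmol/L

DIC = 1.21 mmol/L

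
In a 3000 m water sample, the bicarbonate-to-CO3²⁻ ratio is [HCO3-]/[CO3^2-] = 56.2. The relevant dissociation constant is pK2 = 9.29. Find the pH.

pH = 7.54

From K2 = [H⁺][CO3^2-]/[HCO3-]:  pH = pK2 − log₁₀([HCO3-]/[CO3^2-])
log₁₀(56.2) = +1.750
pH = 9.29 − (+1.750) = 7.54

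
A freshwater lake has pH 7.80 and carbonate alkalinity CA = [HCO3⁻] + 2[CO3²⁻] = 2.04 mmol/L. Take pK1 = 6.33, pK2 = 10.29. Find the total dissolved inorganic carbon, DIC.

DIC = 2.10 mmol/L

CA = [HCO3⁻] + 2[CO3²⁻] = (α₁ + 2α₂)·DIC
At pH 7.80: [H⁺]/K1 = 10^-1.47 = 0.033884, K2/[H⁺] = 10^-2.49 = 0.0032359
α₁ = 1/(1 + 0.033884 + 0.0032359) = 1/1.0371 = 0.9642; α₂ = α₁·K2/[H⁺] = 0.003120
α₁ + 2α₂ = 0.9704
DIC = CA / (α₁ + 2α₂) = 2.04 / 0.9704 = 2.10 mmol/L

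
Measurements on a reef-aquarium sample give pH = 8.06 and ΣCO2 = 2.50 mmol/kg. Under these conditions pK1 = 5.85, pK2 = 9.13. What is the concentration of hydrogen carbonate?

α₁ = 1 / (1 + [H⁺]/K1 + K2/[H⁺]) = 1 / (1 + 10^-2.21 + 10^-1.07)
   = 1 / (1 + 0.0061660 + 0.085114) = 1/1.0913 = 0.9164
[HCO3⁻] = α₁ × DIC = 0.9164 × 2.50 = 2.29 mmol/kg

[HCO3⁻] = 2.29 mmol/kg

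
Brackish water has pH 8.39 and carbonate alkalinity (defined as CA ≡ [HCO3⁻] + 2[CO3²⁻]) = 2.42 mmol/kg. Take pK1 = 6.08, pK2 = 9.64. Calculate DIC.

DIC = 2.31 mmol/kg

CA = [HCO3⁻] + 2[CO3²⁻] = (α₁ + 2α₂)·DIC
At pH 8.39: [H⁺]/K1 = 10^-2.31 = 0.0048978, K2/[H⁺] = 10^-1.25 = 0.056234
α₁ = 1/(1 + 0.0048978 + 0.056234) = 1/1.0611 = 0.9424; α₂ = α₁·K2/[H⁺] = 0.05299
α₁ + 2α₂ = 1.0484
DIC = CA / (α₁ + 2α₂) = 2.42 / 1.0484 = 2.31 mmol/kg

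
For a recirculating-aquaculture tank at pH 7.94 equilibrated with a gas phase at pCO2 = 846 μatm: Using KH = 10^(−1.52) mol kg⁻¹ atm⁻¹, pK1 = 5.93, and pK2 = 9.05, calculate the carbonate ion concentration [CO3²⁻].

[CO3²⁻] = 0.203 mmol/kg

[CO2*] = KH · pCO2 = 10^(−1.52) × 846×10^-6 = 2.555×10^-5 mol/kg
α₀ = 1/(1 + K1/[H⁺] + K1K2/[H⁺]²) = 1/(1 + 10^+2.01 + 10^+0.90) = 0.008987
DIC = [CO2*]/α₀ = 2.555×10^-5 / 0.008987 = 2.843 mmol/kg
[CO3²⁻] = α₂·DIC; α₂ = 0.07139, so [CO3²⁻] = 0.07139 × 2.843 = 0.203 mmol/kg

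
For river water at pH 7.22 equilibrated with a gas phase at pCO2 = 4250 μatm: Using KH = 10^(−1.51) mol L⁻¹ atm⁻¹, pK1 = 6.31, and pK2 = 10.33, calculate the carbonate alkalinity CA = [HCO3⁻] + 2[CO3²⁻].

[CO2*] = KH · pCO2 = 10^(−1.51) × 4250×10^-6 = 1.313×10^-4 mol/L
α₀ = 1/(1 + K1/[H⁺] + K1K2/[H⁺]²) = 1/(1 + 10^+0.91 + 10^-2.20) = 0.1095
DIC = [CO2*]/α₀ = 1.313×10^-4 / 0.1095 = 1.200 mmol/L
CA = (α₁ + 2α₂)·DIC = (0.8898 + 2×0.0006907) × 1.200 = 1.07 mmol/L

CA = 1.07 mmol/L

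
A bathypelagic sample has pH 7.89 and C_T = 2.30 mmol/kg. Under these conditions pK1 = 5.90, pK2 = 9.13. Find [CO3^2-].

[CO3²⁻] = 0.124 mmol/kg

α₂ = 1 / (1 + [H⁺]/K2 + [H⁺]²/(K1K2)) = 1 / (1 + 10^+1.24 + 10^-0.75)
   = 1 / (1 + 17.378 + 0.17783) = 1/18.556 = 0.05389
[CO3²⁻] = α₂ × DIC = 0.05389 × 2.30 = 0.124 mmol/kg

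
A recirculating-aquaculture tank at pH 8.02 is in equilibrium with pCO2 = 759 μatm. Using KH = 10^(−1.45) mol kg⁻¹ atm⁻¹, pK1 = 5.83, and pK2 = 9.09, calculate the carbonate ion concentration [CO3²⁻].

[CO3²⁻] = 0.355 mmol/kg

[CO2*] = KH · pCO2 = 10^(−1.45) × 759×10^-6 = 2.693×10^-5 mol/kg
α₀ = 1/(1 + K1/[H⁺] + K1K2/[H⁺]²) = 1/(1 + 10^+2.19 + 10^+1.12) = 0.005915
DIC = [CO2*]/α₀ = 2.693×10^-5 / 0.005915 = 4.553 mmol/kg
[CO3²⁻] = α₂·DIC; α₂ = 0.07797, so [CO3²⁻] = 0.07797 × 4.553 = 0.355 mmol/kg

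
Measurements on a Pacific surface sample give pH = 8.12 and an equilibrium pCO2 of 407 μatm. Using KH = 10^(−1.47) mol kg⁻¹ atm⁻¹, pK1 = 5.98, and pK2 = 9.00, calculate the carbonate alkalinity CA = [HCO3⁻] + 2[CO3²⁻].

CA = 2.41 mmol/kg

[CO2*] = KH · pCO2 = 10^(−1.47) × 407×10^-6 = 1.379×10^-5 mol/kg
α₀ = 1/(1 + K1/[H⁺] + K1K2/[H⁺]²) = 1/(1 + 10^+2.14 + 10^+1.26) = 0.006360
DIC = [CO2*]/α₀ = 1.379×10^-5 / 0.006360 = 2.168 mmol/kg
CA = (α₁ + 2α₂)·DIC = (0.8779 + 2×0.1157) × 2.168 = 2.41 mmol/kg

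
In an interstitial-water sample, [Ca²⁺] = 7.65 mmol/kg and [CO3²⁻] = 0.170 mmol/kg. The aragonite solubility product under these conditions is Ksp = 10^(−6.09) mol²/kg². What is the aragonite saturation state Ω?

Ω = 1.60

Ksp = 10^(−6.09) = 8.128×10^-7
Ω = [Ca²⁺][CO3²⁻]/Ksp = (7.65×10^-3)(0.170×10^-3) / 8.128×10^-7 = 1.60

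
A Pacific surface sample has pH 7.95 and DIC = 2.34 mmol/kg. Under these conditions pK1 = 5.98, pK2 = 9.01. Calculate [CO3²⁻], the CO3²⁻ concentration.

[CO3²⁻] = 0.186 mmol/kg

α₂ = 1 / (1 + [H⁺]/K2 + [H⁺]²/(K1K2)) = 1 / (1 + 10^+1.06 + 10^-0.91)
   = 1 / (1 + 11.482 + 0.12303) = 1/12.605 = 0.07934
[CO3²⁻] = α₂ × DIC = 0.07934 × 2.34 = 0.186 mmol/kg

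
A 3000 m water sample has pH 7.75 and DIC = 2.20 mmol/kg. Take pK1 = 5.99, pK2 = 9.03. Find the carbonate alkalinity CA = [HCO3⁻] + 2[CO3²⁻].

CA = [HCO3⁻] + 2[CO3²⁻] = (α₁ + 2α₂)·DIC
At pH 7.75: [H⁺]/K1 = 10^-1.76 = 0.017378, K2/[H⁺] = 10^-1.28 = 0.052481
α₁ = 1/(1 + 0.017378 + 0.052481) = 1/1.0699 = 0.9347; α₂ = α₁·K2/[H⁺] = 0.04905
α₁ + 2α₂ = 1.0328
CA = 1.0328 × 2.20 = 2.27 mmol/kg

CA = 2.27 mmol/kg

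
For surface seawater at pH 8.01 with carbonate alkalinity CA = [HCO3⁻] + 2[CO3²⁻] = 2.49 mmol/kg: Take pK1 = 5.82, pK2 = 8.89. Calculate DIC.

CA = [HCO3⁻] + 2[CO3²⁻] = (α₁ + 2α₂)·DIC
At pH 8.01: [H⁺]/K1 = 10^-2.19 = 0.0064565, K2/[H⁺] = 10^-0.88 = 0.13183
α₁ = 1/(1 + 0.0064565 + 0.13183) = 1/1.1383 = 0.8785; α₂ = α₁·K2/[H⁺] = 0.1158
α₁ + 2α₂ = 1.1101
DIC = CA / (α₁ + 2α₂) = 2.49 / 1.1101 = 2.24 mmol/kg

DIC = 2.24 mmol/kg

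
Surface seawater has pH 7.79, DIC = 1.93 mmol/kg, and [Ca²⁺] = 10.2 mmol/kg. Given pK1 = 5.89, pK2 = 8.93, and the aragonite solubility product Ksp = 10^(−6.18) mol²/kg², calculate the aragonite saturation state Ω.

α₂ = 1 / (1 + [H⁺]/K2 + [H⁺]²/(K1K2)) = 1 / (1 + 10^+1.14 + 10^-0.76)
   = 1 / (1 + 13.804 + 0.17378) = 1/14.978 = 0.06677
[CO3²⁻] = α₂ × DIC = 0.06677 × 1.93 = 0.1289 mmol/kg
Ksp = 10^(−6.18) = 6.607×10^-7
Ω = [Ca²⁺][CO3²⁻]/Ksp = (10.2×10^-3)(1.289×10^-4) / 6.607×10^-7 = 1.99

Ω = 1.99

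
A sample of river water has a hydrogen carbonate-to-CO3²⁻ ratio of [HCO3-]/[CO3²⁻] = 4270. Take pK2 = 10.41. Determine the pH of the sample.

From K2 = [H⁺][CO3²⁻]/[HCO3-]:  pH = pK2 − log₁₀([HCO3-]/[CO3²⁻])
log₁₀(4270) = +3.630
pH = 10.41 − (+3.630) = 6.78

pH = 6.78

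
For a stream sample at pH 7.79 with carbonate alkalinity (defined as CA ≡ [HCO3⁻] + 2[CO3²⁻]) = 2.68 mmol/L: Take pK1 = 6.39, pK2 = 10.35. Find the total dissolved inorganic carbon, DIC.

DIC = 2.78 mmol/L

CA = [HCO3⁻] + 2[CO3²⁻] = (α₁ + 2α₂)·DIC
At pH 7.79: [H⁺]/K1 = 10^-1.40 = 0.039811, K2/[H⁺] = 10^-2.56 = 0.0027542
α₁ = 1/(1 + 0.039811 + 0.0027542) = 1/1.0426 = 0.9592; α₂ = α₁·K2/[H⁺] = 0.002642
α₁ + 2α₂ = 0.9645
DIC = CA / (α₁ + 2α₂) = 2.68 / 0.9645 = 2.78 mmol/L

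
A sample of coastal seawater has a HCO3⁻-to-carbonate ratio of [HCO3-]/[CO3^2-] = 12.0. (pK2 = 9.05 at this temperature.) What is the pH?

From K2 = [H⁺][CO3^2-]/[HCO3-]:  pH = pK2 − log₁₀([HCO3-]/[CO3^2-])
log₁₀(12.0) = +1.079
pH = 9.05 − (+1.079) = 7.97

pH = 7.97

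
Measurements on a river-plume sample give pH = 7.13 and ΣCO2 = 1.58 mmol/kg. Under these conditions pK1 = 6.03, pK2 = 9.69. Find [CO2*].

α₀ = 1 / (1 + K1/[H⁺] + K1K2/[H⁺]²) = 1 / (1 + 10^+1.10 + 10^-1.46)
   = 1 / (1 + 12.589 + 0.034674) = 1/13.624 = 0.07340
[CO2*] = α₀ × DIC = 0.07340 × 1.58 = 0.116 mmol/kg

[CO2*] = 0.116 mmol/kg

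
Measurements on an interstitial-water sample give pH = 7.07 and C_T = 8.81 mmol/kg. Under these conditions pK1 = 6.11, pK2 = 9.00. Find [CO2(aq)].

[CO2*] = 0.861 mmol/kg

α₀ = 1 / (1 + K1/[H⁺] + K1K2/[H⁺]²) = 1 / (1 + 10^+0.96 + 10^-0.97)
   = 1 / (1 + 9.1201 + 0.10715) = 1/10.227 = 0.09778
[CO2*] = α₀ × DIC = 0.09778 × 8.81 = 0.861 mmol/kg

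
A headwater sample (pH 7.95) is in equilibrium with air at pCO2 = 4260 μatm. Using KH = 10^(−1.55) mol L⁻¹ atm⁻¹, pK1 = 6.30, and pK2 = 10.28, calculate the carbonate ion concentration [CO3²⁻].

[CO2*] = KH · pCO2 = 10^(−1.55) × 4260×10^-6 = 1.201×10^-4 mol/L
α₀ = 1/(1 + K1/[H⁺] + K1K2/[H⁺]²) = 1/(1 + 10^+1.65 + 10^-0.68) = 0.02180
DIC = [CO2*]/α₀ = 1.201×10^-4 / 0.02180 = 5.508 mmol/L
[CO3²⁻] = α₂·DIC; α₂ = 0.004554, so [CO3²⁻] = 0.004554 × 5.508 = 0.0251 mmol/L

[CO3²⁻] = 0.0251 mmol/L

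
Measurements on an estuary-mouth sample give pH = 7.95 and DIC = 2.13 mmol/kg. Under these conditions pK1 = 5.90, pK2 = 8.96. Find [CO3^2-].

α₂ = 1 / (1 + [H⁺]/K2 + [H⁺]²/(K1K2)) = 1 / (1 + 10^+1.01 + 10^-1.04)
   = 1 / (1 + 10.233 + 0.091201) = 1/11.324 = 0.08831
[CO3²⁻] = α₂ × DIC = 0.08831 × 2.13 = 0.188 mmol/kg

[CO3²⁻] = 0.188 mmol/kg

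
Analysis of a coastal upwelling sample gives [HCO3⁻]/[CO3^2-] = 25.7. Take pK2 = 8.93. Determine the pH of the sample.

pH = 7.52

From K2 = [H⁺][CO3^2-]/[HCO3⁻]:  pH = pK2 − log₁₀([HCO3⁻]/[CO3^2-])
log₁₀(25.7) = +1.410
pH = 8.93 − (+1.410) = 7.52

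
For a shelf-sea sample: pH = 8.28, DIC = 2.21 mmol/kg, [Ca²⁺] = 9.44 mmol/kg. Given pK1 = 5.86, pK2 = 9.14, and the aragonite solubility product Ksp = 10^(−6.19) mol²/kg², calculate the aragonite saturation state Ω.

α₂ = 1 / (1 + [H⁺]/K2 + [H⁺]²/(K1K2)) = 1 / (1 + 10^+0.86 + 10^-1.56)
   = 1 / (1 + 7.2444 + 0.027542) = 1/8.2719 = 0.1209
[CO3²⁻] = α₂ × DIC = 0.1209 × 2.21 = 0.2672 mmol/kg
Ksp = 10^(−6.19) = 6.457×10^-7
Ω = [Ca²⁺][CO3²⁻]/Ksp = (9.44×10^-3)(2.672×10^-4) / 6.457×10^-7 = 3.91

Ω = 3.91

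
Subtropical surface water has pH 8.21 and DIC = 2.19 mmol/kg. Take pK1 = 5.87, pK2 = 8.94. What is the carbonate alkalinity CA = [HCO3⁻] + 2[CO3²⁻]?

CA = [HCO3⁻] + 2[CO3²⁻] = (α₁ + 2α₂)·DIC
At pH 8.21: [H⁺]/K1 = 10^-2.34 = 0.0045709, K2/[H⁺] = 10^-0.73 = 0.18621
α₁ = 1/(1 + 0.0045709 + 0.18621) = 1/1.1908 = 0.8398; α₂ = α₁·K2/[H⁺] = 0.1564
α₁ + 2α₂ = 1.1525
CA = 1.1525 × 2.19 = 2.52 mmol/kg

CA = 2.52 mmol/kg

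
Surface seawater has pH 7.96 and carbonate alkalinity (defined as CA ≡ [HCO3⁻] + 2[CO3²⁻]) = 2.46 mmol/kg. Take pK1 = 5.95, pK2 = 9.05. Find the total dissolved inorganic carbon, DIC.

DIC = 2.31 mmol/kg

CA = [HCO3⁻] + 2[CO3²⁻] = (α₁ + 2α₂)·DIC
At pH 7.96: [H⁺]/K1 = 10^-2.01 = 0.0097724, K2/[H⁺] = 10^-1.09 = 0.081283
α₁ = 1/(1 + 0.0097724 + 0.081283) = 1/1.0911 = 0.9165; α₂ = α₁·K2/[H⁺] = 0.07450
α₁ + 2α₂ = 1.0655
DIC = CA / (α₁ + 2α₂) = 2.46 / 1.0655 = 2.31 mmol/kg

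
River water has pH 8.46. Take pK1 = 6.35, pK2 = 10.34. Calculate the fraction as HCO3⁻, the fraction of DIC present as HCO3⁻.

α₁ = 0.979

α₁ = 1 / (1 + [H⁺]/K1 + K2/[H⁺]) = 1 / (1 + 10^-2.11 + 10^-1.88)
   = 1 / (1 + 0.0077625 + 0.013183) = 1/1.0209 = 0.9795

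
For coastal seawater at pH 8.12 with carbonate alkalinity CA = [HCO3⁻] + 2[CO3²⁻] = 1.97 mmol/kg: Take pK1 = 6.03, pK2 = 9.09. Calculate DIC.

CA = [HCO3⁻] + 2[CO3²⁻] = (α₁ + 2α₂)·DIC
At pH 8.12: [H⁺]/K1 = 10^-2.09 = 0.0081283, K2/[H⁺] = 10^-0.97 = 0.10715
α₁ = 1/(1 + 0.0081283 + 0.10715) = 1/1.1153 = 0.8966; α₂ = α₁·K2/[H⁺] = 0.09608
α₁ + 2α₂ = 1.0888
DIC = CA / (α₁ + 2α₂) = 1.97 / 1.0888 = 1.81 mmol/kg

DIC = 1.81 mmol/kg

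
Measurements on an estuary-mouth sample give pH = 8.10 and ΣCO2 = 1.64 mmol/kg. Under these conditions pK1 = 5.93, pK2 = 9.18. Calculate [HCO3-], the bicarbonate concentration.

α₁ = 1 / (1 + [H⁺]/K1 + K2/[H⁺]) = 1 / (1 + 10^-2.17 + 10^-1.08)
   = 1 / (1 + 0.0067608 + 0.083176) = 1/1.0899 = 0.9175
[HCO3⁻] = α₁ × DIC = 0.9175 × 1.64 = 1.50 mmol/kg

[HCO3⁻] = 1.50 mmol/kg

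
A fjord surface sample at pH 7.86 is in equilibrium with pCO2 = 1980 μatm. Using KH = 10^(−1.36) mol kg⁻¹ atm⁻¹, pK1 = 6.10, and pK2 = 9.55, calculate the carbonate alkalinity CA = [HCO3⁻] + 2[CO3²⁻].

[CO2*] = KH · pCO2 = 10^(−1.36) × 1980×10^-6 = 8.643×10^-5 mol/kg
α₀ = 1/(1 + K1/[H⁺] + K1K2/[H⁺]²) = 1/(1 + 10^+1.76 + 10^+0.07) = 0.01675
DIC = [CO2*]/α₀ = 8.643×10^-5 / 0.01675 = 5.162 mmol/kg
CA = (α₁ + 2α₂)·DIC = (0.9636 + 2×0.01967) × 5.162 = 5.18 mmol/kg

CA = 5.18 mmol/kg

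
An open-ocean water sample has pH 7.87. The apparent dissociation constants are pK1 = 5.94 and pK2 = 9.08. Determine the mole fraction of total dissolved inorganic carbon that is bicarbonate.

α₁ = 1 / (1 + [H⁺]/K1 + K2/[H⁺]) = 1 / (1 + 10^-1.93 + 10^-1.21)
   = 1 / (1 + 0.011749 + 0.061660) = 1/1.0734 = 0.9316

α₁ = 0.932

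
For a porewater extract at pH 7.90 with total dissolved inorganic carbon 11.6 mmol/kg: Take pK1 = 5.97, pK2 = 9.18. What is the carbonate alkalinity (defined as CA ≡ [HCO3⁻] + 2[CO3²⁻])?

CA = [HCO3⁻] + 2[CO3²⁻] = (α₁ + 2α₂)·DIC
At pH 7.90: [H⁺]/K1 = 10^-1.93 = 0.011749, K2/[H⁺] = 10^-1.28 = 0.052481
α₁ = 1/(1 + 0.011749 + 0.052481) = 1/1.0642 = 0.9396; α₂ = α₁·K2/[H⁺] = 0.04931
α₁ + 2α₂ = 1.0383
CA = 1.0383 × 11.6 = 12.0 mmol/kg

CA = 12.0 mmol/kg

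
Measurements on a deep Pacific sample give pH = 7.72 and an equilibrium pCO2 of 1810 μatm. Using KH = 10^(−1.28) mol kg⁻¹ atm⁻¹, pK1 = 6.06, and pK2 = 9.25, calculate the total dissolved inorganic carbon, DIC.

DIC = 4.57 mmol/kg

[CO2*] = KH · pCO2 = 10^(−1.28) × 1810×10^-6 = 9.499×10^-5 mol/kg
α₀ = 1/(1 + K1/[H⁺] + K1K2/[H⁺]²) = 1/(1 + 10^+1.66 + 10^+0.13) = 0.02081
DIC = [CO2*]/α₀ = 9.499×10^-5 / 0.02081 = 4.57 mmol/kg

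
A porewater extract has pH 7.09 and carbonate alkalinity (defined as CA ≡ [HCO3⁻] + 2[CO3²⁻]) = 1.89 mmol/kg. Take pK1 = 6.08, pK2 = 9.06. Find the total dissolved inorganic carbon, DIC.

DIC = 2.05 mmol/kg

CA = [HCO3⁻] + 2[CO3²⁻] = (α₁ + 2α₂)·DIC
At pH 7.09: [H⁺]/K1 = 10^-1.01 = 0.097724, K2/[H⁺] = 10^-1.97 = 0.010715
α₁ = 1/(1 + 0.097724 + 0.010715) = 1/1.1084 = 0.9022; α₂ = α₁·K2/[H⁺] = 0.009667
α₁ + 2α₂ = 0.9215
DIC = CA / (α₁ + 2α₂) = 1.89 / 0.9215 = 2.05 mmol/kg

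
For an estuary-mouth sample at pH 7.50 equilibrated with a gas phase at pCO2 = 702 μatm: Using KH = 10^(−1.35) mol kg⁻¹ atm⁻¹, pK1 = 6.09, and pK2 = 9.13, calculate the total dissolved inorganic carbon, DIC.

[CO2*] = KH · pCO2 = 10^(−1.35) × 702×10^-6 = 3.136×10^-5 mol/kg
α₀ = 1/(1 + K1/[H⁺] + K1K2/[H⁺]²) = 1/(1 + 10^+1.41 + 10^-0.22) = 0.03662
DIC = [CO2*]/α₀ = 3.136×10^-5 / 0.03662 = 0.856 mmol/kg

DIC = 0.856 mmol/kg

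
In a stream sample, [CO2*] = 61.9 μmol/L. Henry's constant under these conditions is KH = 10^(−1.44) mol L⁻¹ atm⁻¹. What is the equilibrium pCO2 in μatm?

KH = 10^(−1.44) = 3.631×10^-2 mol L⁻¹ atm⁻¹
pCO2 = [CO2*]/KH = 61.9×10^-6 / 3.631×10^-2 = 1.70×10^-3 atm = 1700 μatm

pCO2 = 1700 μatm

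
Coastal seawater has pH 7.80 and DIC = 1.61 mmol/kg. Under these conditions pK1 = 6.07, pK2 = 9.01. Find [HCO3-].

α₁ = 1 / (1 + [H⁺]/K1 + K2/[H⁺]) = 1 / (1 + 10^-1.73 + 10^-1.21)
   = 1 / (1 + 0.018621 + 0.061660) = 1/1.0803 = 0.9257
[HCO3⁻] = α₁ × DIC = 0.9257 × 1.61 = 1.49 mmol/kg

[HCO3⁻] = 1.49 mmol/kg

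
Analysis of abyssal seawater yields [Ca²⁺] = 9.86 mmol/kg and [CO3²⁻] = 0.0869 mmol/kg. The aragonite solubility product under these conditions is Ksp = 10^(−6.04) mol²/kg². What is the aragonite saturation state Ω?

Ksp = 10^(−6.04) = 9.120×10^-7
Ω = [Ca²⁺][CO3²⁻]/Ksp = (9.86×10^-3)(0.0869×10^-3) / 9.120×10^-7 = 0.939

Ω = 0.939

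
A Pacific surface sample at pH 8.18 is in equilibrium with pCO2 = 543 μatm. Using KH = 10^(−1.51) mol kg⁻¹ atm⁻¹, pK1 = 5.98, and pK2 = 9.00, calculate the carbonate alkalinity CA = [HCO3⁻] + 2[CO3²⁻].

[CO2*] = KH · pCO2 = 10^(−1.51) × 543×10^-6 = 1.678×10^-5 mol/kg
α₀ = 1/(1 + K1/[H⁺] + K1K2/[H⁺]²) = 1/(1 + 10^+2.20 + 10^+1.38) = 0.005450
DIC = [CO2*]/α₀ = 1.678×10^-5 / 0.005450 = 3.079 mmol/kg
CA = (α₁ + 2α₂)·DIC = (0.8638 + 2×0.1307) × 3.079 = 3.46 mmol/kg

CA = 3.46 mmol/kg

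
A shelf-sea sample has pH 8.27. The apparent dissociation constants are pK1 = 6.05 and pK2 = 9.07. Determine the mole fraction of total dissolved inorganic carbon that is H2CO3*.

α₀ = 1 / (1 + K1/[H⁺] + K1K2/[H⁺]²) = 1 / (1 + 10^+2.22 + 10^+1.42)
   = 1 / (1 + 165.96 + 26.303) = 1/193.26 = 0.005174

α₀ = 0.00517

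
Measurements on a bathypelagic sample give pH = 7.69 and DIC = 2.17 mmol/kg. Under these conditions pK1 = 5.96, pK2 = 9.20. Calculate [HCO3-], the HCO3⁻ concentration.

[HCO3⁻] = 2.07 mmol/kg

α₁ = 1 / (1 + [H⁺]/K1 + K2/[H⁺]) = 1 / (1 + 10^-1.73 + 10^-1.51)
   = 1 / (1 + 0.018621 + 0.030903) = 1/1.0495 = 0.9528
[HCO3⁻] = α₁ × DIC = 0.9528 × 2.17 = 2.07 mmol/kg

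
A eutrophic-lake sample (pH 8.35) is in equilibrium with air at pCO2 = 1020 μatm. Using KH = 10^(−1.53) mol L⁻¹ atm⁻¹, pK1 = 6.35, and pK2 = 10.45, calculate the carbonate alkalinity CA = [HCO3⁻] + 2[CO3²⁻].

[CO2*] = KH · pCO2 = 10^(−1.53) × 1020×10^-6 = 3.010×10^-5 mol/L
α₀ = 1/(1 + K1/[H⁺] + K1K2/[H⁺]²) = 1/(1 + 10^+2.00 + 10^-0.10) = 0.009824
DIC = [CO2*]/α₀ = 3.010×10^-5 / 0.009824 = 3.064 mmol/L
CA = (α₁ + 2α₂)·DIC = (0.9824 + 2×0.007803) × 3.064 = 3.06 mmol/L

CA = 3.06 mmol/L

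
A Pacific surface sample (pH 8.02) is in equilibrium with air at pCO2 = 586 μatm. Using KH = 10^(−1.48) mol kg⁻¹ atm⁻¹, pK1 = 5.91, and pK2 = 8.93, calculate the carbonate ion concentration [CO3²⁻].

[CO3²⁻] = 0.308 mmol/kg

[CO2*] = KH · pCO2 = 10^(−1.48) × 586×10^-6 = 1.940×10^-5 mol/kg
α₀ = 1/(1 + K1/[H⁺] + K1K2/[H⁺]²) = 1/(1 + 10^+2.11 + 10^+1.20) = 0.006865
DIC = [CO2*]/α₀ = 1.940×10^-5 / 0.006865 = 2.827 mmol/kg
[CO3²⁻] = α₂·DIC; α₂ = 0.1088, so [CO3²⁻] = 0.1088 × 2.827 = 0.308 mmol/kg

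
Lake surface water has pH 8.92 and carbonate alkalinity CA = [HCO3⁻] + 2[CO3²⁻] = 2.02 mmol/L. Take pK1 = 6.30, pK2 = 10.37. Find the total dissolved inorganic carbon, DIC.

CA = [HCO3⁻] + 2[CO3²⁻] = (α₁ + 2α₂)·DIC
At pH 8.92: [H⁺]/K1 = 10^-2.62 = 0.0023988, K2/[H⁺] = 10^-1.45 = 0.035481
α₁ = 1/(1 + 0.0023988 + 0.035481) = 1/1.0379 = 0.9635; α₂ = α₁·K2/[H⁺] = 0.03419
α₁ + 2α₂ = 1.0319
DIC = CA / (α₁ + 2α₂) = 2.02 / 1.0319 = 1.96 mmol/L

DIC = 1.96 mmol/L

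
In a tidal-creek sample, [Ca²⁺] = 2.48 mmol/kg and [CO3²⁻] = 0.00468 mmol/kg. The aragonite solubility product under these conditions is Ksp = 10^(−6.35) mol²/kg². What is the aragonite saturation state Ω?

Ksp = 10^(−6.35) = 4.467×10^-7
Ω = [Ca²⁺][CO3²⁻]/Ksp = (2.48×10^-3)(0.00468×10^-3) / 4.467×10^-7 = 0.0260

Ω = 0.0260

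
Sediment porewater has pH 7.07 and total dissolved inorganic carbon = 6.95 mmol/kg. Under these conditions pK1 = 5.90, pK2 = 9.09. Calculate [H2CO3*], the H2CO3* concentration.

α₀ = 1 / (1 + K1/[H⁺] + K1K2/[H⁺]²) = 1 / (1 + 10^+1.17 + 10^-0.85)
   = 1 / (1 + 14.791 + 0.14125) = 1/15.932 = 0.06277
[CO2*] = α₀ × DIC = 0.06277 × 6.95 = 0.436 mmol/kg

[CO2*] = 0.436 mmol/kg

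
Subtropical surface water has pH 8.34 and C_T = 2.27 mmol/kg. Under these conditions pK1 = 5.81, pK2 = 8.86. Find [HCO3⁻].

[HCO3⁻] = 1.74 mmol/kg

α₁ = 1 / (1 + [H⁺]/K1 + K2/[H⁺]) = 1 / (1 + 10^-2.53 + 10^-0.52)
   = 1 / (1 + 0.0029512 + 0.30200) = 1/1.3049 = 0.7663
[HCO3⁻] = α₁ × DIC = 0.7663 × 2.27 = 1.74 mmol/kg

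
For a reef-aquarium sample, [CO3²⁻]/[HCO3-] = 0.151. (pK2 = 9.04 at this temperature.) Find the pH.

pH = 8.22

From K2 = [H⁺][CO3²⁻]/[HCO3-]:  pH = pK2 + log₁₀([CO3²⁻]/[HCO3-])
log₁₀(0.151) = -0.821
pH = 9.04 + (-0.821) = 8.22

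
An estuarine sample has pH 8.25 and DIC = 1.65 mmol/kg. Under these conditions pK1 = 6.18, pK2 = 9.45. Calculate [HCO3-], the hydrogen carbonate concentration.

α₁ = 1 / (1 + [H⁺]/K1 + K2/[H⁺]) = 1 / (1 + 10^-2.07 + 10^-1.20)
   = 1 / (1 + 0.0085114 + 0.063096) = 1/1.0716 = 0.9332
[HCO3⁻] = α₁ × DIC = 0.9332 × 1.65 = 1.54 mmol/kg

[HCO3⁻] = 1.54 mmol/kg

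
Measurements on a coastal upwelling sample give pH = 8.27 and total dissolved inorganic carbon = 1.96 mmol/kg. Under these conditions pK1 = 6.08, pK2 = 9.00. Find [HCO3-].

α₁ = 1 / (1 + [H⁺]/K1 + K2/[H⁺]) = 1 / (1 + 10^-2.19 + 10^-0.73)
   = 1 / (1 + 0.0064565 + 0.18621) = 1/1.1927 = 0.8385
[HCO3⁻] = α₁ × DIC = 0.8385 × 1.96 = 1.64 mmol/kg

[HCO3⁻] = 1.64 mmol/kg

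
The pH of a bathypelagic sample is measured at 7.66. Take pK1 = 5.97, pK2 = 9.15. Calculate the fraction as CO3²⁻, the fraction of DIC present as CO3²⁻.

α₂ = 1 / (1 + [H⁺]/K2 + [H⁺]²/(K1K2)) = 1 / (1 + 10^+1.49 + 10^-0.20)
   = 1 / (1 + 30.903 + 0.63096) = 1/32.534 = 0.03074

α₂ = 0.0307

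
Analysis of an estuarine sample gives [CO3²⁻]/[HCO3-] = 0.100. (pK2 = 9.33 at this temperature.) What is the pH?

From K2 = [H⁺][CO3²⁻]/[HCO3-]:  pH = pK2 + log₁₀([CO3²⁻]/[HCO3-])
log₁₀(0.100) = -1.000
pH = 9.33 + (-1.000) = 8.33

pH = 8.33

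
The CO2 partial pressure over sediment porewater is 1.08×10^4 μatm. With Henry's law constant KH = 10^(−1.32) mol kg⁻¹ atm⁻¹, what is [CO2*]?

KH = 10^(−1.32) = 4.786×10^-2 mol kg⁻¹ atm⁻¹
[CO2*] = KH · pCO2 = 4.786×10^-2 × 1.08×10^4×10^-6 atm = 5.17×10^-4 mol/kg

[CO2*] = 517 μmol/kg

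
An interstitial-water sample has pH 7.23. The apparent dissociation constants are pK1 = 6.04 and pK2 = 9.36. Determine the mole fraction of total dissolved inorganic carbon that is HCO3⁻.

α₁ = 1 / (1 + [H⁺]/K1 + K2/[H⁺]) = 1 / (1 + 10^-1.19 + 10^-2.13)
   = 1 / (1 + 0.064565 + 0.0074131) = 1/1.0720 = 0.9329

α₁ = 0.933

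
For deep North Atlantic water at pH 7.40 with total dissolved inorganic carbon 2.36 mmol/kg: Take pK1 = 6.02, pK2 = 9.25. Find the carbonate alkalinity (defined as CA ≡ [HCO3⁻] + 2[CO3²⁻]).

CA = 2.30 mmol/kg

CA = [HCO3⁻] + 2[CO3²⁻] = (α₁ + 2α₂)·DIC
At pH 7.40: [H⁺]/K1 = 10^-1.38 = 0.041687, K2/[H⁺] = 10^-1.85 = 0.014125
α₁ = 1/(1 + 0.041687 + 0.014125) = 1/1.0558 = 0.9471; α₂ = α₁·K2/[H⁺] = 0.01338
α₁ + 2α₂ = 0.9739
CA = 0.9739 × 2.36 = 2.30 mmol/kg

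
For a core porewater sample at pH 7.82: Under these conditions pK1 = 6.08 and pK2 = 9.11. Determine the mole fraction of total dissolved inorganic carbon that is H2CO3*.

α₀ = 0.0170

α₀ = 1 / (1 + K1/[H⁺] + K1K2/[H⁺]²) = 1 / (1 + 10^+1.74 + 10^+0.45)
   = 1 / (1 + 54.954 + 2.8184) = 1/58.772 = 0.01701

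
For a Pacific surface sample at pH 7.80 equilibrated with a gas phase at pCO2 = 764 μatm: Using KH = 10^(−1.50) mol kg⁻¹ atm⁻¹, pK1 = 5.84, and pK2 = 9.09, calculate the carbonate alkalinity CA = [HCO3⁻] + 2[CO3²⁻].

[CO2*] = KH · pCO2 = 10^(−1.50) × 764×10^-6 = 2.416×10^-5 mol/kg
α₀ = 1/(1 + K1/[H⁺] + K1K2/[H⁺]²) = 1/(1 + 10^+1.96 + 10^+0.67) = 0.01032
DIC = [CO2*]/α₀ = 2.416×10^-5 / 0.01032 = 2.341 mmol/kg
CA = (α₁ + 2α₂)·DIC = (0.9414 + 2×0.04828) × 2.341 = 2.43 mmol/kg

CA = 2.43 mmol/kg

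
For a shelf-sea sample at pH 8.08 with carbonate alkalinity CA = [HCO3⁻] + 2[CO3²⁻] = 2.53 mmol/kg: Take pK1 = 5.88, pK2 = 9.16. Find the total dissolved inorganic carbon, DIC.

DIC = 2.36 mmol/kg

CA = [HCO3⁻] + 2[CO3²⁻] = (α₁ + 2α₂)·DIC
At pH 8.08: [H⁺]/K1 = 10^-2.20 = 0.0063096, K2/[H⁺] = 10^-1.08 = 0.083176
α₁ = 1/(1 + 0.0063096 + 0.083176) = 1/1.0895 = 0.9179; α₂ = α₁·K2/[H⁺] = 0.07634
α₁ + 2α₂ = 1.0706
DIC = CA / (α₁ + 2α₂) = 2.53 / 1.0706 = 2.36 mmol/kg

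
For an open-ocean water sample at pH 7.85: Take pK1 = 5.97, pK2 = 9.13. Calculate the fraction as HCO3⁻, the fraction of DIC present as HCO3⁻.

α₁ = 0.938

α₁ = 1 / (1 + [H⁺]/K1 + K2/[H⁺]) = 1 / (1 + 10^-1.88 + 10^-1.28)
   = 1 / (1 + 0.013183 + 0.052481) = 1/1.0657 = 0.9384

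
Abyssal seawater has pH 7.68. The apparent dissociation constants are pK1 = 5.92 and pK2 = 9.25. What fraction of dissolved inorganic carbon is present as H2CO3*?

α₀ = 1 / (1 + K1/[H⁺] + K1K2/[H⁺]²) = 1 / (1 + 10^+1.76 + 10^+0.19)
   = 1 / (1 + 57.544 + 1.5488) = 1/60.093 = 0.01664

α₀ = 0.0166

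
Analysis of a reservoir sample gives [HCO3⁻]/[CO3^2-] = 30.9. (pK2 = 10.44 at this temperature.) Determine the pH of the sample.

From K2 = [H⁺][CO3^2-]/[HCO3⁻]:  pH = pK2 − log₁₀([HCO3⁻]/[CO3^2-])
log₁₀(30.9) = +1.490
pH = 10.44 − (+1.490) = 8.95

pH = 8.95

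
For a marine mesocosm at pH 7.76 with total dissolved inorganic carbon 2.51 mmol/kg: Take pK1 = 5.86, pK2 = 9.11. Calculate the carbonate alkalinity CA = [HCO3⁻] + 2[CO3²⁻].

CA = [HCO3⁻] + 2[CO3²⁻] = (α₁ + 2α₂)·DIC
At pH 7.76: [H⁺]/K1 = 10^-1.90 = 0.012589, K2/[H⁺] = 10^-1.35 = 0.044668
α₁ = 1/(1 + 0.012589 + 0.044668) = 1/1.0573 = 0.9458; α₂ = α₁·K2/[H⁺] = 0.04225
α₁ + 2α₂ = 1.0303
CA = 1.0303 × 2.51 = 2.59 mmol/kg

CA = 2.59 mmol/kg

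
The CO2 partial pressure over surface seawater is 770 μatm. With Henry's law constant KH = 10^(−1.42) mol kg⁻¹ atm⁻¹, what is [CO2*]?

[CO2*] = 29.3 μmol/kg

KH = 10^(−1.42) = 3.802×10^-2 mol kg⁻¹ atm⁻¹
[CO2*] = KH · pCO2 = 3.802×10^-2 × 770×10^-6 atm = 2.93×10^-5 mol/kg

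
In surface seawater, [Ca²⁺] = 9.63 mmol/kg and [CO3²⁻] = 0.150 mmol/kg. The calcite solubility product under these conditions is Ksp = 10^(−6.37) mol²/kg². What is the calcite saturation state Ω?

Ω = 3.39

Ksp = 10^(−6.37) = 4.266×10^-7
Ω = [Ca²⁺][CO3²⁻]/Ksp = (9.63×10^-3)(0.150×10^-3) / 4.266×10^-7 = 3.39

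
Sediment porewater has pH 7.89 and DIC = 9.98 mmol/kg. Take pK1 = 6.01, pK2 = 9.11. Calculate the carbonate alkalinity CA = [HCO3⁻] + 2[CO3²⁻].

CA = [HCO3⁻] + 2[CO3²⁻] = (α₁ + 2α₂)·DIC
At pH 7.89: [H⁺]/K1 = 10^-1.88 = 0.013183, K2/[H⁺] = 10^-1.22 = 0.060256
α₁ = 1/(1 + 0.013183 + 0.060256) = 1/1.0734 = 0.9316; α₂ = α₁·K2/[H⁺] = 0.05613
α₁ + 2α₂ = 1.0439
CA = 1.0439 × 9.98 = 10.4 mmol/kg

CA = 10.4 mmol/kg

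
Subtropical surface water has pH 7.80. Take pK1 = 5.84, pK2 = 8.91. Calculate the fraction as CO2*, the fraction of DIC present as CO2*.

α₀ = 1 / (1 + K1/[H⁺] + K1K2/[H⁺]²) = 1 / (1 + 10^+1.96 + 10^+0.85)
   = 1 / (1 + 91.201 + 7.0795) = 1/99.281 = 0.01007

α₀ = 0.0101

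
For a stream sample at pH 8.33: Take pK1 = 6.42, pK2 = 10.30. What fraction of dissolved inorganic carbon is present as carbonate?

α₂ = 1 / (1 + [H⁺]/K2 + [H⁺]²/(K1K2)) = 1 / (1 + 10^+1.97 + 10^+0.06)
   = 1 / (1 + 93.325 + 1.1482) = 1/95.474 = 0.01047

α₂ = 0.0105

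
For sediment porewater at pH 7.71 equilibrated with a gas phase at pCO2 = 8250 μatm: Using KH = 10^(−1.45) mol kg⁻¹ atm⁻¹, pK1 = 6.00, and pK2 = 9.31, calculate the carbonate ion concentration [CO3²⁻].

[CO3²⁻] = 0.377 mmol/kg

[CO2*] = KH · pCO2 = 10^(−1.45) × 8250×10^-6 = 2.927×10^-4 mol/kg
α₀ = 1/(1 + K1/[H⁺] + K1K2/[H⁺]²) = 1/(1 + 10^+1.71 + 10^+0.11) = 0.01867
DIC = [CO2*]/α₀ = 2.927×10^-4 / 0.01867 = 15.68 mmol/kg
[CO3²⁻] = α₂·DIC; α₂ = 0.02405, so [CO3²⁻] = 0.02405 × 15.68 = 0.377 mmol/kg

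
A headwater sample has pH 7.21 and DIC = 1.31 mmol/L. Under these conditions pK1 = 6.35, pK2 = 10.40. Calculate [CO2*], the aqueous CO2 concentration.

[CO2*] = 0.159 mmol/L

α₀ = 1 / (1 + K1/[H⁺] + K1K2/[H⁺]²) = 1 / (1 + 10^+0.86 + 10^-2.33)
   = 1 / (1 + 7.2444 + 0.0046774) = 1/8.2490 = 0.1212
[CO2*] = α₀ × DIC = 0.1212 × 1.31 = 0.159 mmol/L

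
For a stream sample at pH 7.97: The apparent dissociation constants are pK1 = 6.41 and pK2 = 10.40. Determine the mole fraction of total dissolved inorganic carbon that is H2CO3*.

α₀ = 1 / (1 + K1/[H⁺] + K1K2/[H⁺]²) = 1 / (1 + 10^+1.56 + 10^-0.87)
   = 1 / (1 + 36.308 + 0.13490) = 1/37.443 = 0.02671

α₀ = 0.0267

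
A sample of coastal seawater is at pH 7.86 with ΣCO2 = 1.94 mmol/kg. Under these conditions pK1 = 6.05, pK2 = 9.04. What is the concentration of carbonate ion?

α₂ = 1 / (1 + [H⁺]/K2 + [H⁺]²/(K1K2)) = 1 / (1 + 10^+1.18 + 10^-0.63)
   = 1 / (1 + 15.136 + 0.23442) = 1/16.370 = 0.06109
[CO3²⁻] = α₂ × DIC = 0.06109 × 1.94 = 0.119 mmol/kg

[CO3²⁻] = 0.119 mmol/kg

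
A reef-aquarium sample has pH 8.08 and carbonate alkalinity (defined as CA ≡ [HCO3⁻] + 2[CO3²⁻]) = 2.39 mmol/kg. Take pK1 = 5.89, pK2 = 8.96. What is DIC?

CA = [HCO3⁻] + 2[CO3²⁻] = (α₁ + 2α₂)·DIC
At pH 8.08: [H⁺]/K1 = 10^-2.19 = 0.0064565, K2/[H⁺] = 10^-0.88 = 0.13183
α₁ = 1/(1 + 0.0064565 + 0.13183) = 1/1.1383 = 0.8785; α₂ = α₁·K2/[H⁺] = 0.1158
α₁ + 2α₂ = 1.1101
DIC = CA / (α₁ + 2α₂) = 2.39 / 1.1101 = 2.15 mmol/kg

DIC = 2.15 mmol/kg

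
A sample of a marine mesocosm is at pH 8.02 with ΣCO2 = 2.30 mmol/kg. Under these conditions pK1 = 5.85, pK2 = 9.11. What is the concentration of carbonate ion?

[CO3²⁻] = 0.172 mmol/kg

α₂ = 1 / (1 + [H⁺]/K2 + [H⁺]²/(K1K2)) = 1 / (1 + 10^+1.09 + 10^-1.08)
   = 1 / (1 + 12.303 + 0.083176) = 1/13.386 = 0.07471
[CO3²⁻] = α₂ × DIC = 0.07471 × 2.30 = 0.172 mmol/kg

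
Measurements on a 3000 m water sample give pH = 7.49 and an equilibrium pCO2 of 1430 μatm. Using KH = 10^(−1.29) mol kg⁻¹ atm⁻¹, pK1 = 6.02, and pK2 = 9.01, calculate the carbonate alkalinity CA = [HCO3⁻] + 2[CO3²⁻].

CA = 2.30 mmol/kg

[CO2*] = KH · pCO2 = 10^(−1.29) × 1430×10^-6 = 7.334×10^-5 mol/kg
α₀ = 1/(1 + K1/[H⁺] + K1K2/[H⁺]²) = 1/(1 + 10^+1.47 + 10^-0.05) = 0.03184
DIC = [CO2*]/α₀ = 7.334×10^-5 / 0.03184 = 2.303 mmol/kg
CA = (α₁ + 2α₂)·DIC = (0.9398 + 2×0.02838) × 2.303 = 2.30 mmol/kg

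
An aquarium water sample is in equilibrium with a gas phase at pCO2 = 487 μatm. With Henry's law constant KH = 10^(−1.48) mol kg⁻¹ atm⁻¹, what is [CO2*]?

[CO2*] = 16.1 μmol/kg

KH = 10^(−1.48) = 3.311×10^-2 mol kg⁻¹ atm⁻¹
[CO2*] = KH · pCO2 = 3.311×10^-2 × 487×10^-6 atm = 1.61×10^-5 mol/kg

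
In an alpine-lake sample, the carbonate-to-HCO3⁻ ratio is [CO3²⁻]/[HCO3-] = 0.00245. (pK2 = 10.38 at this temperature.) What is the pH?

pH = 7.77

From K2 = [H⁺][CO3²⁻]/[HCO3-]:  pH = pK2 + log₁₀([CO3²⁻]/[HCO3-])
log₁₀(0.00245) = -2.611
pH = 10.38 + (-2.611) = 7.77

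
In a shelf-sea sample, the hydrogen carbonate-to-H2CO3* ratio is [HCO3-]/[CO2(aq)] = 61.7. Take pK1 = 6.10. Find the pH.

From K1 = [H⁺][HCO3-]/[CO2(aq)]:  pH = pK1 + log₁₀([HCO3-]/[CO2(aq)])
log₁₀(61.7) = +1.790
pH = 6.10 + (+1.790) = 7.89

pH = 7.89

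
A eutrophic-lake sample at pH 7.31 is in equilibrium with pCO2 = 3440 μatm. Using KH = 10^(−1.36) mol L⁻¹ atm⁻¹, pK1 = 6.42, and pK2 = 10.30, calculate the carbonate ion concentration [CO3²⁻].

[CO2*] = KH · pCO2 = 10^(−1.36) × 3440×10^-6 = 1.502×10^-4 mol/L
α₀ = 1/(1 + K1/[H⁺] + K1K2/[H⁺]²) = 1/(1 + 10^+0.89 + 10^-2.10) = 0.1140
DIC = [CO2*]/α₀ = 1.502×10^-4 / 0.1140 = 1.317 mmol/L
[CO3²⁻] = α₂·DIC; α₂ = 0.0009057, so [CO3²⁻] = 0.0009057 × 1.317 = 0.00119 mmol/L = 1.19 μmol/L

[CO3²⁻] = 1.19 μmol/L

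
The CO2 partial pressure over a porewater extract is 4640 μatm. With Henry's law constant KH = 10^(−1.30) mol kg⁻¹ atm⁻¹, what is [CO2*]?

[CO2*] = 233 μmol/kg

KH = 10^(−1.30) = 5.012×10^-2 mol kg⁻¹ atm⁻¹
[CO2*] = KH · pCO2 = 5.012×10^-2 × 4640×10^-6 atm = 2.33×10^-4 mol/kg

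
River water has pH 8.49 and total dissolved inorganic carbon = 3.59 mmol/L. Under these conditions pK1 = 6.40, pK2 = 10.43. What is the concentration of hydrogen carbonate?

α₁ = 1 / (1 + [H⁺]/K1 + K2/[H⁺]) = 1 / (1 + 10^-2.09 + 10^-1.94)
   = 1 / (1 + 0.0081283 + 0.011482) = 1/1.0196 = 0.9808
[HCO3⁻] = α₁ × DIC = 0.9808 × 3.59 = 3.52 mmol/L

[HCO3⁻] = 3.52 mmol/L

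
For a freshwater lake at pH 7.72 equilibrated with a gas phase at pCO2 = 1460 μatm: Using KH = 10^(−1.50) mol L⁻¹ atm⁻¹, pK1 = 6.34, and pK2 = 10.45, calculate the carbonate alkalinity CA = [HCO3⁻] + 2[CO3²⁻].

CA = 1.11 mmol/L

[CO2*] = KH · pCO2 = 10^(−1.50) × 1460×10^-6 = 4.617×10^-5 mol/L
α₀ = 1/(1 + K1/[H⁺] + K1K2/[H⁺]²) = 1/(1 + 10^+1.38 + 10^-1.35) = 0.03995
DIC = [CO2*]/α₀ = 4.617×10^-5 / 0.03995 = 1.156 mmol/L
CA = (α₁ + 2α₂)·DIC = (0.9583 + 2×0.001784) × 1.156 = 1.11 mmol/L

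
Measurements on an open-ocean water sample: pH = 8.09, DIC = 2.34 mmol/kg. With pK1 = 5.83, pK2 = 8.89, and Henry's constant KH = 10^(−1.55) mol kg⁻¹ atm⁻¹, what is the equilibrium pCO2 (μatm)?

pCO2 = 392 μatm

α₀ = 1 / (1 + K1/[H⁺] + K1K2/[H⁺]²) = 1 / (1 + 10^+2.26 + 10^+1.46)
   = 1 / (1 + 181.97 + 28.840) = 1/211.81 = 0.004721
[CO2*] = α₀ × DIC = 0.004721 × 2.34 = 0.01105 mmol/kg = 11.05 μmol/kg
pCO2 = [CO2*]/KH = 1.105×10^-5 / 2.818×10^-2 = 392 μatm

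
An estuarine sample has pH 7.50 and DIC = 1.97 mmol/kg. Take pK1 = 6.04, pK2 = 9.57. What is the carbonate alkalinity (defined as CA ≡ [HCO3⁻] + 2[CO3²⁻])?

CA = [HCO3⁻] + 2[CO3²⁻] = (α₁ + 2α₂)·DIC
At pH 7.50: [H⁺]/K1 = 10^-1.46 = 0.034674, K2/[H⁺] = 10^-2.07 = 0.0085114
α₁ = 1/(1 + 0.034674 + 0.0085114) = 1/1.0432 = 0.9586; α₂ = α₁·K2/[H⁺] = 0.008159
α₁ + 2α₂ = 0.9749
CA = 0.9749 × 1.97 = 1.92 mmol/kg

CA = 1.92 mmol/kg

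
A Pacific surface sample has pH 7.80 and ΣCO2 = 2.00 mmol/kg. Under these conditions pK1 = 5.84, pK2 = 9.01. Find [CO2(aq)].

α₀ = 1 / (1 + K1/[H⁺] + K1K2/[H⁺]²) = 1 / (1 + 10^+1.96 + 10^+0.75)
   = 1 / (1 + 91.201 + 5.6234) = 1/97.824 = 0.01022
[CO2*] = α₀ × DIC = 0.01022 × 2.00 = 0.0204 mmol/kg

[CO2*] = 0.0204 mmol/kg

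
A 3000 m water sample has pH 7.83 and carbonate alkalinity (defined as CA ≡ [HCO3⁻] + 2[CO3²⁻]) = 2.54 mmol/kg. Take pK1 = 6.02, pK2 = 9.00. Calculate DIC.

CA = [HCO3⁻] + 2[CO3²⁻] = (α₁ + 2α₂)·DIC
At pH 7.83: [H⁺]/K1 = 10^-1.81 = 0.015488, K2/[H⁺] = 10^-1.17 = 0.067608
α₁ = 1/(1 + 0.015488 + 0.067608) = 1/1.0831 = 0.9233; α₂ = α₁·K2/[H⁺] = 0.06242
α₁ + 2α₂ = 1.0481
DIC = CA / (α₁ + 2α₂) = 2.54 / 1.0481 = 2.42 mmol/kg

DIC = 2.42 mmol/kg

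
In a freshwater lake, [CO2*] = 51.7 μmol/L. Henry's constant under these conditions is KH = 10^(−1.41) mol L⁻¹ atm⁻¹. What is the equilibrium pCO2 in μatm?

KH = 10^(−1.41) = 3.890×10^-2 mol L⁻¹ atm⁻¹
pCO2 = [CO2*]/KH = 51.7×10^-6 / 3.890×10^-2 = 1.33×10^-3 atm = 1330 μatm

pCO2 = 1330 μatm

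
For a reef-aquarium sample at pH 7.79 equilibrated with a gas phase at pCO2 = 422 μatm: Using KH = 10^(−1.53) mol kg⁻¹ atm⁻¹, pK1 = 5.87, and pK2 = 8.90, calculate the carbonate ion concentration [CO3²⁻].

[CO2*] = KH · pCO2 = 10^(−1.53) × 422×10^-6 = 1.245×10^-5 mol/kg
α₀ = 1/(1 + K1/[H⁺] + K1K2/[H⁺]²) = 1/(1 + 10^+1.92 + 10^+0.81) = 0.01103
DIC = [CO2*]/α₀ = 1.245×10^-5 / 0.01103 = 1.129 mmol/kg
[CO3²⁻] = α₂·DIC; α₂ = 0.07124, so [CO3²⁻] = 0.07124 × 1.129 = 0.0804 mmol/kg

[CO3²⁻] = 0.0804 mmol/kg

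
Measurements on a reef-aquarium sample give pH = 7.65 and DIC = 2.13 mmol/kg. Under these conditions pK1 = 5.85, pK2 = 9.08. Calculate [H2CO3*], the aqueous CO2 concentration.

α₀ = 1 / (1 + K1/[H⁺] + K1K2/[H⁺]²) = 1 / (1 + 10^+1.80 + 10^+0.37)
   = 1 / (1 + 63.096 + 2.3442) = 1/66.440 = 0.01505
[CO2*] = α₀ × DIC = 0.01505 × 2.13 = 0.0321 mmol/kg

[CO2*] = 0.0321 mmol/kg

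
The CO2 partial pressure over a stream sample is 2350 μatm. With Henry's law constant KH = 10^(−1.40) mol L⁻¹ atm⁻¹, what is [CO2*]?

[CO2*] = 93.6 μmol/L

KH = 10^(−1.40) = 3.981×10^-2 mol L⁻¹ atm⁻¹
[CO2*] = KH · pCO2 = 3.981×10^-2 × 2350×10^-6 atm = 9.36×10^-5 mol/L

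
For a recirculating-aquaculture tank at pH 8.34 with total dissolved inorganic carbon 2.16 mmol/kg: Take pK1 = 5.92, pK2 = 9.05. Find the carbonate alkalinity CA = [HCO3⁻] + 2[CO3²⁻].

CA = [HCO3⁻] + 2[CO3²⁻] = (α₁ + 2α₂)·DIC
At pH 8.34: [H⁺]/K1 = 10^-2.42 = 0.0038019, K2/[H⁺] = 10^-0.71 = 0.19498
α₁ = 1/(1 + 0.0038019 + 0.19498) = 1/1.1988 = 0.8342; α₂ = α₁·K2/[H⁺] = 0.1627
α₁ + 2α₂ = 1.1595
CA = 1.1595 × 2.16 = 2.50 mmol/kg

CA = 2.50 mmol/kg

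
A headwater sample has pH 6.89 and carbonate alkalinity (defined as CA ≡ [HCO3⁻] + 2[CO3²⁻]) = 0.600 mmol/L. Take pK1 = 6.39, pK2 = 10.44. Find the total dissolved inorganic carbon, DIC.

CA = [HCO3⁻] + 2[CO3²⁻] = (α₁ + 2α₂)·DIC
At pH 6.89: [H⁺]/K1 = 10^-0.50 = 0.31623, K2/[H⁺] = 10^-3.55 = 0.00028184
α₁ = 1/(1 + 0.31623 + 0.00028184) = 1/1.3165 = 0.7596; α₂ = α₁·K2/[H⁺] = 0.0002141
α₁ + 2α₂ = 0.7600
DIC = CA / (α₁ + 2α₂) = 0.600 / 0.7600 = 0.789 mmol/L

DIC = 0.789 mmol/L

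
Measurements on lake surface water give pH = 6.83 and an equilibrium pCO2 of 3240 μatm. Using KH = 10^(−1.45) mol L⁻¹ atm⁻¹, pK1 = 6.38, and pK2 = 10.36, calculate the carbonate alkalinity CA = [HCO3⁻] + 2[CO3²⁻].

CA = 0.324 mmol/L

[CO2*] = KH · pCO2 = 10^(−1.45) × 3240×10^-6 = 1.150×10^-4 mol/L
α₀ = 1/(1 + K1/[H⁺] + K1K2/[H⁺]²) = 1/(1 + 10^+0.45 + 10^-3.08) = 0.2618
DIC = [CO2*]/α₀ = 1.150×10^-4 / 0.2618 = 0.4391 mmol/L
CA = (α₁ + 2α₂)·DIC = (0.7379 + 2×0.0002178) × 0.4391 = 0.324 mmol/L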